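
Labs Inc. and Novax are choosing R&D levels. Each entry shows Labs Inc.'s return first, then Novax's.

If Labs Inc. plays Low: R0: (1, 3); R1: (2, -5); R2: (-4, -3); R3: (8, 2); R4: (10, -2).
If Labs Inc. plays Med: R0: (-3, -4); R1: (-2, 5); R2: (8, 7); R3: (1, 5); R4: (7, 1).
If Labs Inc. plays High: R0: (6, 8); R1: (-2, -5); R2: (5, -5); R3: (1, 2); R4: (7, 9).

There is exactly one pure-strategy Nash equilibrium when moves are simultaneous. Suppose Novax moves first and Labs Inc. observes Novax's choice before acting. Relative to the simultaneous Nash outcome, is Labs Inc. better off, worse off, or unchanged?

Work backward from Labs Inc.'s decision.
- R0: Labs Inc. compares 1, -3, 6 and picks High; Novax would get 8.
- R1: Labs Inc. compares 2, -2, -2 and picks Low; Novax would get -5.
- R2: Labs Inc. compares -4, 8, 5 and picks Med; Novax would get 7.
- R3: Labs Inc. compares 8, 1, 1 and picks Low; Novax would get 2.
- R4: Labs Inc. compares 10, 7, 7 and picks Low; Novax would get -2.
Among 8, -5, 7, 2, -2, the best is 8 at R0. Subgame-perfect outcome: (High, R0) with payoffs (6, 8).
Under simultaneous play:
Labs Inc.'s best replies: R0→High; R1→Low; R2→Med; R3→Low; R4→Low.
Novax's best replies: Low→R0; Med→R2; High→R4.
The unique mutual best reply is (Med, R2), giving (8, 7).
Labs Inc. earns 6 sequentially versus 8 at the Nash outcome: worse off.

worse off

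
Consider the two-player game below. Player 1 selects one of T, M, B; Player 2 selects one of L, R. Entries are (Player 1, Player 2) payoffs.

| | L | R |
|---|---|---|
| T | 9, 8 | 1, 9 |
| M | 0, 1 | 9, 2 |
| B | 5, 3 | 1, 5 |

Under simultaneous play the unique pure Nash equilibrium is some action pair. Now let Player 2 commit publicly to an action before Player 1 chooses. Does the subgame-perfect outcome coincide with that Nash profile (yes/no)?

no

Solve by backward induction (Player 2 leads).
- L: Player 1 compares 9, 0, 5 and picks T; Player 2 would get 8.
- R: Player 1 compares 1, 9, 1 and picks M; Player 2 would get 2.
Maximizing over 8, 2, Player 2 chooses L. Subgame-perfect outcome: (T, L) with payoffs (9, 8).
Now find the simultaneous Nash equilibrium.
Player 1's best replies: L→T; R→M.
Player 2's best replies: T→R; M→R; B→R.
The unique mutual best reply is (M, R), giving (9, 2).
Sequential outcome (T, L) differs from the Nash profile (M, R).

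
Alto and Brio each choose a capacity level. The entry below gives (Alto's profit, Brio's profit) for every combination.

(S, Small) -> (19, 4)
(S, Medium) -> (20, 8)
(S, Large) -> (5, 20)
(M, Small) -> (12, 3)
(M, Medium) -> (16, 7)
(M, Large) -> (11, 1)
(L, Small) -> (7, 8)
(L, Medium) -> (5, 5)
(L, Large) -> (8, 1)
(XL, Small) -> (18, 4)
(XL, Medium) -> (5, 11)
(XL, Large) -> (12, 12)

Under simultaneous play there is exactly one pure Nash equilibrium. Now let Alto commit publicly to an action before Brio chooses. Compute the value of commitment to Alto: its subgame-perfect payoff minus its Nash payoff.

4

Solve by backward induction (Alto leads).
- S → Brio plays Large (best of 4, 8, 20); Alto gets 5.
- M → Brio plays Medium (best of 3, 7, 1); Alto gets 16.
- L → Brio plays Small (best of 8, 5, 1); Alto gets 7.
- XL → Brio plays Large (best of 4, 11, 12); Alto gets 12.
Alto's induced payoffs are 5, 16, 7, 12, so Alto commits to M. Subgame-perfect outcome: (M, Medium) with payoffs (16, 7).
Under simultaneous play:
Alto's best replies: Small→S; Medium→S; Large→XL.
Brio's best replies: S→Large; M→Medium; L→Small; XL→Large.
The unique mutual best reply is (XL, Large), giving (12, 12).
Alto's commitment gain: 16 − 12 = 4.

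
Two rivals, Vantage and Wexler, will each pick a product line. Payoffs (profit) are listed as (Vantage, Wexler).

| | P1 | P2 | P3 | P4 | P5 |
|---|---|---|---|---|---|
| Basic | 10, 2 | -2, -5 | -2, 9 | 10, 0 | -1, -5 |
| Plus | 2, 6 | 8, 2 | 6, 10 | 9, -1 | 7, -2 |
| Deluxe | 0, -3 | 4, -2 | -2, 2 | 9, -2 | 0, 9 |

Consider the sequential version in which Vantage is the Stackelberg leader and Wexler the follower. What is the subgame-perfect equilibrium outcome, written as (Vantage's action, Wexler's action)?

(Plus, P3)

Work backward from Wexler's decision.
- Basic: BR = P3, leader payoff -2.
- Plus: BR = P3, leader payoff 6.
- Deluxe: BR = P5, leader payoff 0.
Vantage's induced payoffs are -2, 6, 0, so Vantage commits to Plus. Subgame-perfect outcome: (Plus, P3) with payoffs (6, 10).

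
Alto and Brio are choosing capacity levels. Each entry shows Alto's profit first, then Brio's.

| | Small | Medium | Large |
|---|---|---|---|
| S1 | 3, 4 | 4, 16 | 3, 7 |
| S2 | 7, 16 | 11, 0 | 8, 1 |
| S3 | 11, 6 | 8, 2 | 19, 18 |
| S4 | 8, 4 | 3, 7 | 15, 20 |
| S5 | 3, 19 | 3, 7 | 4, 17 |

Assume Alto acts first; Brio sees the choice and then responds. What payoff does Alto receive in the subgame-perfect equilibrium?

19

Brio best-responds to each possible Alto move:
- S1: BR = Medium, leader payoff 4.
- S2: BR = Small, leader payoff 7.
- S3: BR = Large, leader payoff 19.
- S4: BR = Large, leader payoff 15.
- S5: BR = Small, leader payoff 3.
Alto's induced payoffs are 4, 7, 19, 15, 3, so Alto commits to S3. Subgame-perfect outcome: (S3, Large) with payoffs (19, 18).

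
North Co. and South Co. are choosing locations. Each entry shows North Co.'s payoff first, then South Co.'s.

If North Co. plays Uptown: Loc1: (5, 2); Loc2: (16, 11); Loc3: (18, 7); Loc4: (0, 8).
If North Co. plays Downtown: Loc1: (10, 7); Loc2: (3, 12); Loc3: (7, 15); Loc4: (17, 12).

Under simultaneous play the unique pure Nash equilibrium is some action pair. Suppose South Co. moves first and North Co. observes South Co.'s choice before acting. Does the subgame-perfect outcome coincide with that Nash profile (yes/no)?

no

Solve by backward induction (South Co. leads).
- Loc1 → North Co. plays Downtown (best of 5, 10); South Co. gets 7.
- Loc2 → North Co. plays Uptown (best of 16, 3); South Co. gets 11.
- Loc3 → North Co. plays Uptown (best of 18, 7); South Co. gets 7.
- Loc4 → North Co. plays Downtown (best of 0, 17); South Co. gets 12.
Among 7, 11, 7, 12, the best is 12 at Loc4. Subgame-perfect outcome: (Downtown, Loc4) with payoffs (17, 12).
Under simultaneous play:
North Co.'s best replies: Loc1→Downtown; Loc2→Uptown; Loc3→Uptown; Loc4→Downtown.
South Co.'s best replies: Uptown→Loc2; Downtown→Loc3.
The unique mutual best reply is (Uptown, Loc2), giving (16, 11).
Sequential outcome (Downtown, Loc4) differs from the Nash profile (Uptown, Loc2).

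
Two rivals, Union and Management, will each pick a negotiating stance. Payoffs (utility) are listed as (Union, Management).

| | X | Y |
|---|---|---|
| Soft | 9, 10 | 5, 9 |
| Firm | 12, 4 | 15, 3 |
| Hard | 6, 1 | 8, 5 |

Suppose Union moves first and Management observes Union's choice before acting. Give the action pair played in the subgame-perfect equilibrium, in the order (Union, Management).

(Firm, X)

Management best-responds to each possible Union move:
- Soft: Management compares 10, 9 and picks X; Union would get 9.
- Firm: Management compares 4, 3 and picks X; Union would get 12.
- Hard: Management compares 1, 5 and picks Y; Union would get 8.
Among 9, 12, 8, the best is 12 at Firm. Subgame-perfect outcome: (Firm, X) with payoffs (12, 4).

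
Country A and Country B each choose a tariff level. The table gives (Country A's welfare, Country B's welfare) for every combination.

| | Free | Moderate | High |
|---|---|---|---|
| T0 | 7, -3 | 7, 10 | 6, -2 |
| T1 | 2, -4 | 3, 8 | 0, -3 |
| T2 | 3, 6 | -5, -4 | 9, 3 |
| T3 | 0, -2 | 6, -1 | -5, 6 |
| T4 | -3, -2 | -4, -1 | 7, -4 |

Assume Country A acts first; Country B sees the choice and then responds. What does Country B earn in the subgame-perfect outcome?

Work backward from Country B's decision.
- T0 → Country B plays Moderate (best of -3, 10, -2); Country A gets 7.
- T1 → Country B plays Moderate (best of -4, 8, -3); Country A gets 3.
- T2 → Country B plays Free (best of 6, -4, 3); Country A gets 3.
- T3 → Country B plays High (best of -2, -1, 6); Country A gets -5.
- T4 → Country B plays Moderate (best of -2, -1, -4); Country A gets -4.
Maximizing over 7, 3, 3, -5, -4, Country A chooses T0. Subgame-perfect outcome: (T0, Moderate) with payoffs (7, 10).

10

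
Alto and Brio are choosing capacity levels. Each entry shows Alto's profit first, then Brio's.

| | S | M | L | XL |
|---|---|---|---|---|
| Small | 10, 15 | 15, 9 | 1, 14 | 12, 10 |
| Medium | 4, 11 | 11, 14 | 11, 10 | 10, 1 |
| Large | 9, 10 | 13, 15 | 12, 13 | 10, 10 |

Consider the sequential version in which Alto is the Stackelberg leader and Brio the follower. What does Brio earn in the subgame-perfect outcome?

15

Solve by backward induction (Alto leads).
- Small: BR = S, leader payoff 10.
- Medium: BR = M, leader payoff 11.
- Large: BR = M, leader payoff 13.
Maximizing over 10, 11, 13, Alto chooses Large. Subgame-perfect outcome: (Large, M) with payoffs (13, 15).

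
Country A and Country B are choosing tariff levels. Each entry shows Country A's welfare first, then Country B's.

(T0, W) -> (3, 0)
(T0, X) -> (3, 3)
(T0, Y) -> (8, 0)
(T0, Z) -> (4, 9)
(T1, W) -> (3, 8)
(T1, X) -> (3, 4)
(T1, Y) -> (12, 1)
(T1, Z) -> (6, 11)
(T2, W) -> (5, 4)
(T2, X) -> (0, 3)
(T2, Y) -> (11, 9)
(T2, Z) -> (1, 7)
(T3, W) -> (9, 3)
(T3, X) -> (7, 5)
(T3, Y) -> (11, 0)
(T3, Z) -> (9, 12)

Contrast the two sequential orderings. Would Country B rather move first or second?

first

If Country A leads: Country B's best replies are T0→Z, T1→Z, T2→Y, T3→Z; Country A's induced payoffs 4, 6, 11, 9; outcome (T2, Y), payoffs (11, 9).
If Country B leads: Country A's best replies are W→T3, X→T3, Y→T1, Z→T3; Country B's induced payoffs 3, 5, 1, 12; outcome (T3, Z), payoffs (9, 12).
Country B gets 12 moving first and 9 moving second, so Country B prefers to move first.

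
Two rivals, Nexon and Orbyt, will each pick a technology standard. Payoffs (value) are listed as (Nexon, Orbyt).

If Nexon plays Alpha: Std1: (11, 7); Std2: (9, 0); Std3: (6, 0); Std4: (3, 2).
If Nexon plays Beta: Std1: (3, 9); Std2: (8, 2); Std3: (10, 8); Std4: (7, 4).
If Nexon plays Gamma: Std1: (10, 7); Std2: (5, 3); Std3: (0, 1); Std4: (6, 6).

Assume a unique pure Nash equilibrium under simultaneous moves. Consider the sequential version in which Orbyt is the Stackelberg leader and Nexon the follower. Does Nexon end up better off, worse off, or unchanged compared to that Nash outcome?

worse off

Backward induction with Orbyt moving first.
- Std1 → Nexon plays Alpha (best of 11, 3, 10); Orbyt gets 7.
- Std2 → Nexon plays Alpha (best of 9, 8, 5); Orbyt gets 0.
- Std3 → Nexon plays Beta (best of 6, 10, 0); Orbyt gets 8.
- Std4 → Nexon plays Beta (best of 3, 7, 6); Orbyt gets 4.
Orbyt's induced payoffs are 7, 0, 8, 4, so Orbyt commits to Std3. Subgame-perfect outcome: (Beta, Std3) with payoffs (10, 8).
For the simultaneous game, intersect best replies.
Nexon's best replies: Std1→Alpha; Std2→Alpha; Std3→Beta; Std4→Beta.
Orbyt's best replies: Alpha→Std1; Beta→Std1; Gamma→Std1.
The unique mutual best reply is (Alpha, Std1), giving (11, 7).
Nexon earns 10 sequentially versus 11 at the Nash outcome: worse off.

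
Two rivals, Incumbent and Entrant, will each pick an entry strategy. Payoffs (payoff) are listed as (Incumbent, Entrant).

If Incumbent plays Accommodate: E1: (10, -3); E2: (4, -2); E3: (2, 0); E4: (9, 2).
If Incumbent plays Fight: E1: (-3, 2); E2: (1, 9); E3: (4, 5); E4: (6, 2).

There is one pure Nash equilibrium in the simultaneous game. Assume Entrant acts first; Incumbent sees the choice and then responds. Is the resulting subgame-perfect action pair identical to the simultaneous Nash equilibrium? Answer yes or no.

no

Solve by backward induction (Entrant leads).
- E1 → Incumbent plays Accommodate (best of 10, -3); Entrant gets -3.
- E2 → Incumbent plays Accommodate (best of 4, 1); Entrant gets -2.
- E3 → Incumbent plays Fight (best of 2, 4); Entrant gets 5.
- E4 → Incumbent plays Accommodate (best of 9, 6); Entrant gets 2.
Maximizing over -3, -2, 5, 2, Entrant chooses E3. Subgame-perfect outcome: (Fight, E3) with payoffs (4, 5).
Now find the simultaneous Nash equilibrium.
Incumbent's best replies: E1→Accommodate; E2→Accommodate; E3→Fight; E4→Accommodate.
Entrant's best replies: Accommodate→E4; Fight→E2.
The unique mutual best reply is (Accommodate, E4), giving (9, 2).
Sequential outcome (Fight, E3) differs from the Nash profile (Accommodate, E4).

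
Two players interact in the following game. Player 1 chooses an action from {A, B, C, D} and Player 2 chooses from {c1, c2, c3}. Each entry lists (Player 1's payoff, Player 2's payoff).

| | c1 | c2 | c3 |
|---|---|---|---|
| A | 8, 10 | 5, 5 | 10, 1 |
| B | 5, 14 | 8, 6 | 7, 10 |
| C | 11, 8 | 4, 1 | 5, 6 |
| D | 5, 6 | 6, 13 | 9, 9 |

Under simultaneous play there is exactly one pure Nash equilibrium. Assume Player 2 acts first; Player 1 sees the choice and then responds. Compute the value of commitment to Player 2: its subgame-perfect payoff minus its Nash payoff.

Backward induction with Player 2 moving first.
- c1: Player 1 compares 8, 5, 11, 5 and picks C; Player 2 would get 8.
- c2: Player 1 compares 5, 8, 4, 6 and picks B; Player 2 would get 6.
- c3: Player 1 compares 10, 7, 5, 9 and picks A; Player 2 would get 1.
Among 8, 6, 1, the best is 8 at c1. Subgame-perfect outcome: (C, c1) with payoffs (11, 8).
Now find the simultaneous Nash equilibrium.
Player 1's best replies: c1→C; c2→B; c3→A.
Player 2's best replies: A→c1; B→c1; C→c1; D→c2.
The unique mutual best reply is (C, c1), giving (11, 8).
Player 2's commitment gain: 8 − 8 = 0.

0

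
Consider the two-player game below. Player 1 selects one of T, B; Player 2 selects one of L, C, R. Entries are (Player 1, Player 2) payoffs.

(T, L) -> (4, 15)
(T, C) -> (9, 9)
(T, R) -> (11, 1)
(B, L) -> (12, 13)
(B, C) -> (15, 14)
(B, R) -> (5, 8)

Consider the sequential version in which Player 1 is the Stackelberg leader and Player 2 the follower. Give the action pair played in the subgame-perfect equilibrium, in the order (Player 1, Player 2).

Backward induction with Player 1 moving first.
- T: BR = L, leader payoff 4.
- B: BR = C, leader payoff 15.
Maximizing over 4, 15, Player 1 chooses B. Subgame-perfect outcome: (B, C) with payoffs (15, 14).

(B, C)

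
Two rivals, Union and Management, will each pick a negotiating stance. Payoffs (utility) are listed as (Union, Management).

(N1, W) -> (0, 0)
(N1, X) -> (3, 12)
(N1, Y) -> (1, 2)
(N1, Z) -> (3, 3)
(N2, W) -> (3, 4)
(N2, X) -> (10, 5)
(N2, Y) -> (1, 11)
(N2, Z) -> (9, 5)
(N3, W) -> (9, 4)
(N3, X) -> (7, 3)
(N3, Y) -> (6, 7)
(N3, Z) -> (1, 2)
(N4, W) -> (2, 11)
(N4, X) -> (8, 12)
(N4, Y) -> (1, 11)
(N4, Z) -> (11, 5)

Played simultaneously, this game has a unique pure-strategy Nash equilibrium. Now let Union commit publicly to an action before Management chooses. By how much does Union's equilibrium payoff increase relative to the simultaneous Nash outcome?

2

Solve by backward induction (Union leads).
- N1: Management compares 0, 12, 2, 3 and picks X; Union would get 3.
- N2: Management compares 4, 5, 11, 5 and picks Y; Union would get 1.
- N3: Management compares 4, 3, 7, 2 and picks Y; Union would get 6.
- N4: Management compares 11, 12, 11, 5 and picks X; Union would get 8.
Among 3, 1, 6, 8, the best is 8 at N4. Subgame-perfect outcome: (N4, X) with payoffs (8, 12).
For the simultaneous game, intersect best replies.
Union's best replies: W→N3; X→N2; Y→N3; Z→N4.
Management's best replies: N1→X; N2→Y; N3→Y; N4→X.
Only (N3, Y) has each player best-responding; Nash payoffs (6, 7).
Union's commitment gain: 8 − 6 = 2.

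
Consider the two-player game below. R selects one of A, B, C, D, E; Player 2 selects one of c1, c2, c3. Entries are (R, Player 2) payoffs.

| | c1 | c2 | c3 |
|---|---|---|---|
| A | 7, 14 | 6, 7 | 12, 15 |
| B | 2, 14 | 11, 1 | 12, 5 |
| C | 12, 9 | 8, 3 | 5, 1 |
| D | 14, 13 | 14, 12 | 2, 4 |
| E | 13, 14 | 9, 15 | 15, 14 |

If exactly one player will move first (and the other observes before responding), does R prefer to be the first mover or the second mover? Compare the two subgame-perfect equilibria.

If R leads: Player 2's best replies are A→c3, B→c1, C→c1, D→c1, E→c2; R's induced payoffs 12, 2, 12, 14, 9; outcome (D, c1), payoffs (14, 13).
If Player 2 leads: R's best replies are c1→D, c2→D, c3→E; Player 2's induced payoffs 13, 12, 14; outcome (E, c3), payoffs (15, 14).
R gets 14 moving first and 15 moving second, so R prefers to move second.

second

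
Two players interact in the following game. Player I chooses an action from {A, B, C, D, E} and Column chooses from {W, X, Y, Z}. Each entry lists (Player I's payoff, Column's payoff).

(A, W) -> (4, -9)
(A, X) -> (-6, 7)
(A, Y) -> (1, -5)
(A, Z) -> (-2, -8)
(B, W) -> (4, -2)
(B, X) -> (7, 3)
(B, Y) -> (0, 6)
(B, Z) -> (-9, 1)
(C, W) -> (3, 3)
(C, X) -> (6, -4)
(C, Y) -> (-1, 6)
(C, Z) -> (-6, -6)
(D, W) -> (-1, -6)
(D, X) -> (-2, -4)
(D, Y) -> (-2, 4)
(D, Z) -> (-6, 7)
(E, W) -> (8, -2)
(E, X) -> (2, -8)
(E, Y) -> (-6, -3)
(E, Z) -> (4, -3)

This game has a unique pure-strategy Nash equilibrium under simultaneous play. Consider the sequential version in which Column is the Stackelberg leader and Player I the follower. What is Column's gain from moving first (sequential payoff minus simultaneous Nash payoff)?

5

Backward induction with Column moving first.
- W: Player I compares 4, 4, 3, -1, 8 and picks E; Column would get -2.
- X: Player I compares -6, 7, 6, -2, 2 and picks B; Column would get 3.
- Y: Player I compares 1, 0, -1, -2, -6 and picks A; Column would get -5.
- Z: Player I compares -2, -9, -6, -6, 4 and picks E; Column would get -3.
Maximizing over -2, 3, -5, -3, Column chooses X. Subgame-perfect outcome: (B, X) with payoffs (7, 3).
For the simultaneous game, intersect best replies.
Player I's best replies: W→E; X→B; Y→A; Z→E.
Column's best replies: A→X; B→Y; C→Y; D→Z; E→W.
The unique mutual best reply is (E, W), giving (8, -2).
Column's commitment gain: 3 − -2 = 5.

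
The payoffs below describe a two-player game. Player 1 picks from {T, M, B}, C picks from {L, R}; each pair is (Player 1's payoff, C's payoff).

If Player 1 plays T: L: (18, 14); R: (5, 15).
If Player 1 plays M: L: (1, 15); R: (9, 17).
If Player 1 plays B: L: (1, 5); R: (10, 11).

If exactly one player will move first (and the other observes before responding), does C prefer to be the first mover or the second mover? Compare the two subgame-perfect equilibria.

first

If Player 1 leads: C's best replies are T→R, M→R, B→R; Player 1's induced payoffs 5, 9, 10; outcome (B, R), payoffs (10, 11).
If C leads: Player 1's best replies are L→T, R→B; C's induced payoffs 14, 11; outcome (T, L), payoffs (18, 14).
C gets 14 moving first and 11 moving second, so C prefers to move first.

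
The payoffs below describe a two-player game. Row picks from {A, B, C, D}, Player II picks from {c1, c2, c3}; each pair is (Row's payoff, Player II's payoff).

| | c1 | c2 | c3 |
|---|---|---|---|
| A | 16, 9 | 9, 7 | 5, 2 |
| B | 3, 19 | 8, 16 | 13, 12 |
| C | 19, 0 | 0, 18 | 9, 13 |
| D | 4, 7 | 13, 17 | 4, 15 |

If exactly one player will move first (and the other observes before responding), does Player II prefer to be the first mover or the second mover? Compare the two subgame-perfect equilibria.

first

If Row leads: Player II's best replies are A→c1, B→c1, C→c2, D→c2; Row's induced payoffs 16, 3, 0, 13; outcome (A, c1), payoffs (16, 9).
If Player II leads: Row's best replies are c1→C, c2→D, c3→B; Player II's induced payoffs 0, 17, 12; outcome (D, c2), payoffs (13, 17).
Player II gets 17 moving first and 9 moving second, so Player II prefers to move first.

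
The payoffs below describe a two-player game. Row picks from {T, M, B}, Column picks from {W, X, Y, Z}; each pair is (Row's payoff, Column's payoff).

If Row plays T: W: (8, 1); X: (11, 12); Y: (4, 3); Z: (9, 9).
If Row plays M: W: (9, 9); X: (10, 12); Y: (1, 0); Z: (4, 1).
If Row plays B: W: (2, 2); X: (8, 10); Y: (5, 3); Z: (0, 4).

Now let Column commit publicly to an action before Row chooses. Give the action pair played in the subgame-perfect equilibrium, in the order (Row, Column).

Work backward from Row's decision.
- W → Row plays M (best of 8, 9, 2); Column gets 9.
- X → Row plays T (best of 11, 10, 8); Column gets 12.
- Y → Row plays B (best of 4, 1, 5); Column gets 3.
- Z → Row plays T (best of 9, 4, 0); Column gets 9.
Column's induced payoffs are 9, 12, 3, 9, so Column commits to X. Subgame-perfect outcome: (T, X) with payoffs (11, 12).

(T, X)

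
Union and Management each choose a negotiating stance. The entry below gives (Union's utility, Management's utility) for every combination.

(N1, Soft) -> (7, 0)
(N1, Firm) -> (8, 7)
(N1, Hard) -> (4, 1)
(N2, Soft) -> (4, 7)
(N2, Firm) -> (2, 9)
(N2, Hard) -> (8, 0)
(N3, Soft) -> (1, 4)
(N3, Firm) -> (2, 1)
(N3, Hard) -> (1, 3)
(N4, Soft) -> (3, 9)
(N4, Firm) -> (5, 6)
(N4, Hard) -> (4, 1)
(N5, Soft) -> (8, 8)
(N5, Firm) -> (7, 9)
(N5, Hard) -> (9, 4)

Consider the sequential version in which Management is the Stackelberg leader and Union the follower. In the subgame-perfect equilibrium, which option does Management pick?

Work backward from Union's decision.
- Soft: Union compares 7, 4, 1, 3, 8 and picks N5; Management would get 8.
- Firm: Union compares 8, 2, 2, 5, 7 and picks N1; Management would get 7.
- Hard: Union compares 4, 8, 1, 4, 9 and picks N5; Management would get 4.
Management's induced payoffs are 8, 7, 4, so Management commits to Soft. Subgame-perfect outcome: (N5, Soft) with payoffs (8, 8).

Soft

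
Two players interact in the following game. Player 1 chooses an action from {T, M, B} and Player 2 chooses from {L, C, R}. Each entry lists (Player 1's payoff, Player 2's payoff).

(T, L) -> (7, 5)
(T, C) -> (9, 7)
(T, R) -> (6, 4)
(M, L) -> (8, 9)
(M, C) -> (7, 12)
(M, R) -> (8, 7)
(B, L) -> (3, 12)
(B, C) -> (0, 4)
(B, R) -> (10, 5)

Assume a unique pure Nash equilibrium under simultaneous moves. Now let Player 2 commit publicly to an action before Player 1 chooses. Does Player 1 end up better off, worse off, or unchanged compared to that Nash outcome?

Backward induction with Player 2 moving first.
- L: BR = M, leader payoff 9.
- C: BR = T, leader payoff 7.
- R: BR = B, leader payoff 5.
Maximizing over 9, 7, 5, Player 2 chooses L. Subgame-perfect outcome: (M, L) with payoffs (8, 9).
For the simultaneous game, intersect best replies.
Player 1's best replies: L→M; C→T; R→B.
Player 2's best replies: T→C; M→C; B→L.
The unique mutual best reply is (T, C), giving (9, 7).
Player 1 earns 8 sequentially versus 9 at the Nash outcome: worse off.

worse off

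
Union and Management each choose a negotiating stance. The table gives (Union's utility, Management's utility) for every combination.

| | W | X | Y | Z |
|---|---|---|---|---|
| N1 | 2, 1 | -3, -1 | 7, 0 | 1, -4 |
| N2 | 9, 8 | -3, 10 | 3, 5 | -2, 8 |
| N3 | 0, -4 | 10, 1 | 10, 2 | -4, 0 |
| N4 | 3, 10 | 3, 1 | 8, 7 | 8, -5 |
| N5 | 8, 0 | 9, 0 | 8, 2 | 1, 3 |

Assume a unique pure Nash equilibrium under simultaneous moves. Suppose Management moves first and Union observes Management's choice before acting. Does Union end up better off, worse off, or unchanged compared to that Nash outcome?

worse off

Union best-responds to each possible Management move:
- W → Union plays N2 (best of 2, 9, 0, 3, 8); Management gets 8.
- X → Union plays N3 (best of -3, -3, 10, 3, 9); Management gets 1.
- Y → Union plays N3 (best of 7, 3, 10, 8, 8); Management gets 2.
- Z → Union plays N4 (best of 1, -2, -4, 8, 1); Management gets -5.
Among 8, 1, 2, -5, the best is 8 at W. Subgame-perfect outcome: (N2, W) with payoffs (9, 8).
Under simultaneous play:
Union's best replies: W→N2; X→N3; Y→N3; Z→N4.
Management's best replies: N1→W; N2→X; N3→Y; N4→W; N5→Z.
The unique mutual best reply is (N3, Y), giving (10, 2).
Union earns 9 sequentially versus 10 at the Nash outcome: worse off.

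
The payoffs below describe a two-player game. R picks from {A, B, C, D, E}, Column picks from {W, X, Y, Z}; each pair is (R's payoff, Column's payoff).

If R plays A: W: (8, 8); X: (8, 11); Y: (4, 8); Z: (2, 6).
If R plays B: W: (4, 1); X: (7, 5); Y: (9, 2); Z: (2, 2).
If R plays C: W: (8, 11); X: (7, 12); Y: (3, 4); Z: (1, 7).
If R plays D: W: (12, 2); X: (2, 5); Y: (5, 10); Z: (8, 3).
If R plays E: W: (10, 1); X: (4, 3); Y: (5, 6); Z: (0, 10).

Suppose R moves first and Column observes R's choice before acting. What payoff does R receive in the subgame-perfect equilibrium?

8

Column best-responds to each possible R move:
- A → Column plays X (best of 8, 11, 8, 6); R gets 8.
- B → Column plays X (best of 1, 5, 2, 2); R gets 7.
- C → Column plays X (best of 11, 12, 4, 7); R gets 7.
- D → Column plays Y (best of 2, 5, 10, 3); R gets 5.
- E → Column plays Z (best of 1, 3, 6, 10); R gets 0.
Among 8, 7, 7, 5, 0, the best is 8 at A. Subgame-perfect outcome: (A, X) with payoffs (8, 11).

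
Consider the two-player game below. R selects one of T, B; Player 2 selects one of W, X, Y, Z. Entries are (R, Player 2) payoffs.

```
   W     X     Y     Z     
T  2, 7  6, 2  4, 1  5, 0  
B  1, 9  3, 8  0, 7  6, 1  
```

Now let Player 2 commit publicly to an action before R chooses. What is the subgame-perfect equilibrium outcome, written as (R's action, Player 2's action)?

(T, W)

Solve by backward induction (Player 2 leads).
- W: BR = T, leader payoff 7.
- X: BR = T, leader payoff 2.
- Y: BR = T, leader payoff 1.
- Z: BR = B, leader payoff 1.
Player 2's induced payoffs are 7, 2, 1, 1, so Player 2 commits to W. Subgame-perfect outcome: (T, W) with payoffs (2, 7).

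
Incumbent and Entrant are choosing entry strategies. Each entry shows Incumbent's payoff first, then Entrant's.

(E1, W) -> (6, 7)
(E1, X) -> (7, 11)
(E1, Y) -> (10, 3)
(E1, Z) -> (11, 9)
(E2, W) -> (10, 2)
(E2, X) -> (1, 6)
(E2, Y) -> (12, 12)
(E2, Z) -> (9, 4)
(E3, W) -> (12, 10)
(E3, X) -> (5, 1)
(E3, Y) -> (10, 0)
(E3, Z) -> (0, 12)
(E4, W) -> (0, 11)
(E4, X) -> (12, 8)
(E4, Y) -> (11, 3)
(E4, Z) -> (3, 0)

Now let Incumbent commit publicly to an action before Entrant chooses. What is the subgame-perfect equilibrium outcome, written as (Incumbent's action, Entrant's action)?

Entrant best-responds to each possible Incumbent move:
- E1: Entrant compares 7, 11, 3, 9 and picks X; Incumbent would get 7.
- E2: Entrant compares 2, 6, 12, 4 and picks Y; Incumbent would get 12.
- E3: Entrant compares 10, 1, 0, 12 and picks Z; Incumbent would get 0.
- E4: Entrant compares 11, 8, 3, 0 and picks W; Incumbent would get 0.
Among 7, 12, 0, 0, the best is 12 at E2. Subgame-perfect outcome: (E2, Y) with payoffs (12, 12).

(E2, Y)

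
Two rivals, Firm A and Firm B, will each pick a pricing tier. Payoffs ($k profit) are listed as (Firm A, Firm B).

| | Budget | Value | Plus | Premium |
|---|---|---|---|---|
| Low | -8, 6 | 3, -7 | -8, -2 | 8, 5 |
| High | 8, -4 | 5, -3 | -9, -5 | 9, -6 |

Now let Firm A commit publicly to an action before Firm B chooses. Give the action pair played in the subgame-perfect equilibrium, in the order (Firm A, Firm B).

Solve by backward induction (Firm A leads).
- Low: Firm B compares 6, -7, -2, 5 and picks Budget; Firm A would get -8.
- High: Firm B compares -4, -3, -5, -6 and picks Value; Firm A would get 5.
Firm A's induced payoffs are -8, 5, so Firm A commits to High. Subgame-perfect outcome: (High, Value) with payoffs (5, -3).

(High, Value)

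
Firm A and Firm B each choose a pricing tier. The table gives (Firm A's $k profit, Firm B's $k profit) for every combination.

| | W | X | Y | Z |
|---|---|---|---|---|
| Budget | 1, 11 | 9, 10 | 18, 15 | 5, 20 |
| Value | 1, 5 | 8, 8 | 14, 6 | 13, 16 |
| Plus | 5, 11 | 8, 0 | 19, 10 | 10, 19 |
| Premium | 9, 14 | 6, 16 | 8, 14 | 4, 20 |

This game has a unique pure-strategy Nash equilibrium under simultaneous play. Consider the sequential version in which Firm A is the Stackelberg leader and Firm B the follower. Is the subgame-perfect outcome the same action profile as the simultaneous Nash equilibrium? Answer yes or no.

yes

Firm B best-responds to each possible Firm A move:
- Budget: BR = Z, leader payoff 5.
- Value: BR = Z, leader payoff 13.
- Plus: BR = Z, leader payoff 10.
- Premium: BR = Z, leader payoff 4.
Maximizing over 5, 13, 10, 4, Firm A chooses Value. Subgame-perfect outcome: (Value, Z) with payoffs (13, 16).
For the simultaneous game, intersect best replies.
Firm A's best replies: W→Premium; X→Budget; Y→Plus; Z→Value.
Firm B's best replies: Budget→Z; Value→Z; Plus→Z; Premium→Z.
The unique mutual best reply is (Value, Z), giving (13, 16).
Sequential outcome (Value, Z) coincides with the Nash profile (Value, Z).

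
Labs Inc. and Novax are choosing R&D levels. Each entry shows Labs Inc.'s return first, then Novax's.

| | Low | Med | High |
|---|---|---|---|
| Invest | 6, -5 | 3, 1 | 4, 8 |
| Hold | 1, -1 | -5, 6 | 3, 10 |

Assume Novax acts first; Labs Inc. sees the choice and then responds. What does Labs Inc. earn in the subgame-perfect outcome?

Work backward from Labs Inc.'s decision.
- Low: BR = Invest, leader payoff -5.
- Med: BR = Invest, leader payoff 1.
- High: BR = Invest, leader payoff 8.
Novax's induced payoffs are -5, 1, 8, so Novax commits to High. Subgame-perfect outcome: (Invest, High) with payoffs (4, 8).

4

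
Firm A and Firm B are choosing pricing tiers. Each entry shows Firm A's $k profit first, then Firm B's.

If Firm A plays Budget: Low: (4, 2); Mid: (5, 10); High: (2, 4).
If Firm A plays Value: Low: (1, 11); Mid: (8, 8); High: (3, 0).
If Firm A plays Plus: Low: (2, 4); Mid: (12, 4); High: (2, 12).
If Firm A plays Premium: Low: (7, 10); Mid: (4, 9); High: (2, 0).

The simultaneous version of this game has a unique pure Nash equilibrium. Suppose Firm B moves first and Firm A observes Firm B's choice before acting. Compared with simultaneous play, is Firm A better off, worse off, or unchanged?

Firm A best-responds to each possible Firm B move:
- Low: BR = Premium, leader payoff 10.
- Mid: BR = Plus, leader payoff 4.
- High: BR = Value, leader payoff 0.
Maximizing over 10, 4, 0, Firm B chooses Low. Subgame-perfect outcome: (Premium, Low) with payoffs (7, 10).
Now find the simultaneous Nash equilibrium.
Firm A's best replies: Low→Premium; Mid→Plus; High→Value.
Firm B's best replies: Budget→Mid; Value→Low; Plus→High; Premium→Low.
The unique mutual best reply is (Premium, Low), giving (7, 10).
Firm A earns 7 sequentially versus 7 at the Nash outcome: unchanged.

unchanged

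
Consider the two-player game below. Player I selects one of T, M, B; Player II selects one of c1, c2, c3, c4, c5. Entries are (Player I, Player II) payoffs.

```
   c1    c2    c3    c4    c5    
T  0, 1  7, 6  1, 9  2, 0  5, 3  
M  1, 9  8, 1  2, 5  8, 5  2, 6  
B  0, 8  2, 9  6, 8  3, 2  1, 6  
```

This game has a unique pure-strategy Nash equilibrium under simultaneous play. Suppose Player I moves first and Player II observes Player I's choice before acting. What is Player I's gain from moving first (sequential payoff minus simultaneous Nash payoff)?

Player II best-responds to each possible Player I move:
- T: BR = c3, leader payoff 1.
- M: BR = c1, leader payoff 1.
- B: BR = c2, leader payoff 2.
Among 1, 1, 2, the best is 2 at B. Subgame-perfect outcome: (B, c2) with payoffs (2, 9).
For the simultaneous game, intersect best replies.
Player I's best replies: c1→M; c2→M; c3→B; c4→M; c5→T.
Player II's best replies: T→c3; M→c1; B→c2.
Only (M, c1) has each player best-responding; Nash payoffs (1, 9).
Player I's commitment gain: 2 − 1 = 1.

1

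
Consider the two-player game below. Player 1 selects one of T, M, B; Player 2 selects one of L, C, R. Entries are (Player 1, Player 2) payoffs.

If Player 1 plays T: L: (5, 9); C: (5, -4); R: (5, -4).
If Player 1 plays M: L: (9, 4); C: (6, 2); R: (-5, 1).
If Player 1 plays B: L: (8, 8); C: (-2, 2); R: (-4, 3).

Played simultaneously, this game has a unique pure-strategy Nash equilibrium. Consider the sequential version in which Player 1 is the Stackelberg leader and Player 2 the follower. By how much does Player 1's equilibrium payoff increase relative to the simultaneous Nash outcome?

0

Solve by backward induction (Player 1 leads).
- T: BR = L, leader payoff 5.
- M: BR = L, leader payoff 9.
- B: BR = L, leader payoff 8.
Among 5, 9, 8, the best is 9 at M. Subgame-perfect outcome: (M, L) with payoffs (9, 4).
Under simultaneous play:
Player 1's best replies: L→M; C→M; R→T.
Player 2's best replies: T→L; M→L; B→L.
The unique mutual best reply is (M, L), giving (9, 4).
Player 1's commitment gain: 9 − 9 = 0.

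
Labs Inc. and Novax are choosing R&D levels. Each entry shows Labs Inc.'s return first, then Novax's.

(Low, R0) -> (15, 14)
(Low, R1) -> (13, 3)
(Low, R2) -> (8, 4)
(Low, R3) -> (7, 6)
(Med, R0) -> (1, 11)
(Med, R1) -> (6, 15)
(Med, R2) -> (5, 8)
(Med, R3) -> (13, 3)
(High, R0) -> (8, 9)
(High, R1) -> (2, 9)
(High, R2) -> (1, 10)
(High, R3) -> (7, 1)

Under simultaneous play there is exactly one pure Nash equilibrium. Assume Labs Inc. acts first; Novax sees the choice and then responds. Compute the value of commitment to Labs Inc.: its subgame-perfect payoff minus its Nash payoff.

Solve by backward induction (Labs Inc. leads).
- Low: Novax compares 14, 3, 4, 6 and picks R0; Labs Inc. would get 15.
- Med: Novax compares 11, 15, 8, 3 and picks R1; Labs Inc. would get 6.
- High: Novax compares 9, 9, 10, 1 and picks R2; Labs Inc. would get 1.
Among 15, 6, 1, the best is 15 at Low. Subgame-perfect outcome: (Low, R0) with payoffs (15, 14).
Under simultaneous play:
Labs Inc.'s best replies: R0→Low; R1→Low; R2→Low; R3→Med.
Novax's best replies: Low→R0; Med→R1; High→R2.
Only (Low, R0) has each player best-responding; Nash payoffs (15, 14).
Labs Inc.'s commitment gain: 15 − 15 = 0.

0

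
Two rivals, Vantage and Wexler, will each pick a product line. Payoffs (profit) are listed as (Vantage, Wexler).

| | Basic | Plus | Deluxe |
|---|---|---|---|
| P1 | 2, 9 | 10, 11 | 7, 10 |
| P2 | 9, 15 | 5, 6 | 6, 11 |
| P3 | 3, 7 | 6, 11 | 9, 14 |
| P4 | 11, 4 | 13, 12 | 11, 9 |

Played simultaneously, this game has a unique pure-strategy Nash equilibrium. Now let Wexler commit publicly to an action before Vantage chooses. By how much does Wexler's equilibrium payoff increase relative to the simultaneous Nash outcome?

Solve by backward induction (Wexler leads).
- Basic → Vantage plays P4 (best of 2, 9, 3, 11); Wexler gets 4.
- Plus → Vantage plays P4 (best of 10, 5, 6, 13); Wexler gets 12.
- Deluxe → Vantage plays P4 (best of 7, 6, 9, 11); Wexler gets 9.
Among 4, 12, 9, the best is 12 at Plus. Subgame-perfect outcome: (P4, Plus) with payoffs (13, 12).
Under simultaneous play:
Vantage's best replies: Basic→P4; Plus→P4; Deluxe→P4.
Wexler's best replies: P1→Plus; P2→Basic; P3→Deluxe; P4→Plus.
The unique mutual best reply is (P4, Plus), giving (13, 12).
Wexler's commitment gain: 12 − 12 = 0.

0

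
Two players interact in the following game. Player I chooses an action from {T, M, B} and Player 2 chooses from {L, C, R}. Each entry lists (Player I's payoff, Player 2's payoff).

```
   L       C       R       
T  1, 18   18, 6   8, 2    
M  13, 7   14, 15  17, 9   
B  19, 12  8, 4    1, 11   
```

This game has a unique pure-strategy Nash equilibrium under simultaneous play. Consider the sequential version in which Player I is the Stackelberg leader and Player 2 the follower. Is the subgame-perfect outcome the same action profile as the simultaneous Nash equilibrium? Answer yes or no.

yes

Work backward from Player 2's decision.
- T: Player 2 compares 18, 6, 2 and picks L; Player I would get 1.
- M: Player 2 compares 7, 15, 9 and picks C; Player I would get 14.
- B: Player 2 compares 12, 4, 11 and picks L; Player I would get 19.
Player I's induced payoffs are 1, 14, 19, so Player I commits to B. Subgame-perfect outcome: (B, L) with payoffs (19, 12).
Now find the simultaneous Nash equilibrium.
Player I's best replies: L→B; C→T; R→M.
Player 2's best replies: T→L; M→C; B→L.
Only (B, L) has each player best-responding; Nash payoffs (19, 12).
Sequential outcome (B, L) coincides with the Nash profile (B, L).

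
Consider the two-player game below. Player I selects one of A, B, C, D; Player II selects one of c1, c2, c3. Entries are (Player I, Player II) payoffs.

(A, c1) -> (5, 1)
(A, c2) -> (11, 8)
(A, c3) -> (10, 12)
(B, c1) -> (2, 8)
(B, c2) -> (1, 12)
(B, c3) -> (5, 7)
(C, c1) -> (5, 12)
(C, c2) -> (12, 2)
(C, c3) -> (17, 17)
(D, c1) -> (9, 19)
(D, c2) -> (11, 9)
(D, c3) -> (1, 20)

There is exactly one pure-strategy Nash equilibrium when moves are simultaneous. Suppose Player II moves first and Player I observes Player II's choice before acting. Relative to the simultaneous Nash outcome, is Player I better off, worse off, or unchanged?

Player I best-responds to each possible Player II move:
- c1 → Player I plays D (best of 5, 2, 5, 9); Player II gets 19.
- c2 → Player I plays C (best of 11, 1, 12, 11); Player II gets 2.
- c3 → Player I plays C (best of 10, 5, 17, 1); Player II gets 17.
Among 19, 2, 17, the best is 19 at c1. Subgame-perfect outcome: (D, c1) with payoffs (9, 19).
Now find the simultaneous Nash equilibrium.
Player I's best replies: c1→D; c2→C; c3→C.
Player II's best replies: A→c3; B→c2; C→c3; D→c3.
Only (C, c3) has each player best-responding; Nash payoffs (17, 17).
Player I earns 9 sequentially versus 17 at the Nash outcome: worse off.

worse off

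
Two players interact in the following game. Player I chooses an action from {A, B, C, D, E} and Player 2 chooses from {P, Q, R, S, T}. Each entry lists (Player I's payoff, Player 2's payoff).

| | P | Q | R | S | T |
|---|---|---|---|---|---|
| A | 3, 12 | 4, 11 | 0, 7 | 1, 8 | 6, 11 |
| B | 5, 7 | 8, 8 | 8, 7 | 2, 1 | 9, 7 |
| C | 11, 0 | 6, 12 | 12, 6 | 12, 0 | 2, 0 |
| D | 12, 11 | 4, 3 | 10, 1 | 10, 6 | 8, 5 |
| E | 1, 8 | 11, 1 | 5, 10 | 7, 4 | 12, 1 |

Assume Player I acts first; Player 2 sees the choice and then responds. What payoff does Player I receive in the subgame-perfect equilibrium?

12

Backward induction with Player I moving first.
- A → Player 2 plays P (best of 12, 11, 7, 8, 11); Player I gets 3.
- B → Player 2 plays Q (best of 7, 8, 7, 1, 7); Player I gets 8.
- C → Player 2 plays Q (best of 0, 12, 6, 0, 0); Player I gets 6.
- D → Player 2 plays P (best of 11, 3, 1, 6, 5); Player I gets 12.
- E → Player 2 plays R (best of 8, 1, 10, 4, 1); Player I gets 5.
Maximizing over 3, 8, 6, 12, 5, Player I chooses D. Subgame-perfect outcome: (D, P) with payoffs (12, 11).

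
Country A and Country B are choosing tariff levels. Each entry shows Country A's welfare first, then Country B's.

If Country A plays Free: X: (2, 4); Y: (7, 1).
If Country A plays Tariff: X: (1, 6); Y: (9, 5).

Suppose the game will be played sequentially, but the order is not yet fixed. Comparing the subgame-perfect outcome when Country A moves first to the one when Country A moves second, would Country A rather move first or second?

second

If Country A leads: Country B's best replies are Free→X, Tariff→X; Country A's induced payoffs 2, 1; outcome (Free, X), payoffs (2, 4).
If Country B leads: Country A's best replies are X→Free, Y→Tariff; Country B's induced payoffs 4, 5; outcome (Tariff, Y), payoffs (9, 5).
Country A gets 2 moving first and 9 moving second, so Country A prefers to move second.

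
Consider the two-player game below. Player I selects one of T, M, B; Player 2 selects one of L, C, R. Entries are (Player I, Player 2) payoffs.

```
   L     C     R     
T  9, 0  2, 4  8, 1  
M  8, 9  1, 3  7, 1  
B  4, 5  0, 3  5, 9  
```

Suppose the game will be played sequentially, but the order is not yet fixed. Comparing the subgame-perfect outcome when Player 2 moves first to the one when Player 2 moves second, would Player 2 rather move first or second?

second

If Player I leads: Player 2's best replies are T→C, M→L, B→R; Player I's induced payoffs 2, 8, 5; outcome (M, L), payoffs (8, 9).
If Player 2 leads: Player I's best replies are L→T, C→T, R→T; Player 2's induced payoffs 0, 4, 1; outcome (T, C), payoffs (2, 4).
Player 2 gets 4 moving first and 9 moving second, so Player 2 prefers to move second.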